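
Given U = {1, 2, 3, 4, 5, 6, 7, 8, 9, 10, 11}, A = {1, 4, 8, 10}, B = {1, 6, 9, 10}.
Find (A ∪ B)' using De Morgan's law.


U = {1, 2, 3, 4, 5, 6, 7, 8, 9, 10, 11}
A = {1, 4, 8, 10}, B = {1, 6, 9, 10}
A ∪ B = {1, 4, 6, 8, 9, 10}
(A ∪ B)' = U \ (A ∪ B) = {2, 3, 5, 7, 11}
Verification via A' ∩ B': A' = {2, 3, 5, 6, 7, 9, 11}, B' = {2, 3, 4, 5, 7, 8, 11}
A' ∩ B' = {2, 3, 5, 7, 11} ✓

{2, 3, 5, 7, 11}


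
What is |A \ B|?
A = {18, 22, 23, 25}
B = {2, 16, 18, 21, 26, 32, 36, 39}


Set A = {18, 22, 23, 25}
Set B = {2, 16, 18, 21, 26, 32, 36, 39}
A \ B = {22, 23, 25}
|A \ B| = 3

3


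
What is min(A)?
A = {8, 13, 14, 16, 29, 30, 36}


Set A = {8, 13, 14, 16, 29, 30, 36}
Elements in ascending order: 8, 13, 14, 16, 29, 30, 36
The smallest element is 8.

8


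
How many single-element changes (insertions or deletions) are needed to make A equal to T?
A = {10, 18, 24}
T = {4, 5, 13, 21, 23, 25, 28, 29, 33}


Set A = {10, 18, 24}
Set T = {4, 5, 13, 21, 23, 25, 28, 29, 33}
Elements to remove from A (in A, not in T): {10, 18, 24} → 3 removals
Elements to add to A (in T, not in A): {4, 5, 13, 21, 23, 25, 28, 29, 33} → 9 additions
Total edits = 3 + 9 = 12

12


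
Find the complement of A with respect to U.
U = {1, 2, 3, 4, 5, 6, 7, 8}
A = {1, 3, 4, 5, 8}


Universal set U = {1, 2, 3, 4, 5, 6, 7, 8}
Set A = {1, 3, 4, 5, 8}
A' = U \ A = elements in U but not in A
Checking each element of U:
1 (in A, exclude), 2 (not in A, include), 3 (in A, exclude), 4 (in A, exclude), 5 (in A, exclude), 6 (not in A, include), 7 (not in A, include), 8 (in A, exclude)
A' = {2, 6, 7}

{2, 6, 7}


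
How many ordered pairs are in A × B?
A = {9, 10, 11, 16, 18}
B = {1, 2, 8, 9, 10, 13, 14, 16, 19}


Set A = {9, 10, 11, 16, 18} has 5 elements.
Set B = {1, 2, 8, 9, 10, 13, 14, 16, 19} has 9 elements.
|A × B| = |A| × |B| = 5 × 9 = 45

45


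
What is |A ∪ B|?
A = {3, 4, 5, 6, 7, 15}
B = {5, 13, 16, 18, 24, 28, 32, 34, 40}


Set A = {3, 4, 5, 6, 7, 15}, |A| = 6
Set B = {5, 13, 16, 18, 24, 28, 32, 34, 40}, |B| = 9
A ∩ B = {5}, |A ∩ B| = 1
|A ∪ B| = |A| + |B| - |A ∩ B| = 6 + 9 - 1 = 14

14


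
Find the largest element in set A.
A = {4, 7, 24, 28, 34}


Set A = {4, 7, 24, 28, 34}
Elements in ascending order: 4, 7, 24, 28, 34
The largest element is 34.

34


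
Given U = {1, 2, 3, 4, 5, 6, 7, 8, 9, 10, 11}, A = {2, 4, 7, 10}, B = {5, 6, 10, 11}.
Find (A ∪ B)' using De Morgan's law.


U = {1, 2, 3, 4, 5, 6, 7, 8, 9, 10, 11}
A = {2, 4, 7, 10}, B = {5, 6, 10, 11}
A ∪ B = {2, 4, 5, 6, 7, 10, 11}
(A ∪ B)' = U \ (A ∪ B) = {1, 3, 8, 9}
Verification via A' ∩ B': A' = {1, 3, 5, 6, 8, 9, 11}, B' = {1, 2, 3, 4, 7, 8, 9}
A' ∩ B' = {1, 3, 8, 9} ✓

{1, 3, 8, 9}


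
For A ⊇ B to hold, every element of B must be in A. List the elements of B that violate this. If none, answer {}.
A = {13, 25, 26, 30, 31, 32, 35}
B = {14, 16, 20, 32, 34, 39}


Set A = {13, 25, 26, 30, 31, 32, 35}
Set B = {14, 16, 20, 32, 34, 39}
Check each element of B against A:
14 ∉ A (include), 16 ∉ A (include), 20 ∉ A (include), 32 ∈ A, 34 ∉ A (include), 39 ∉ A (include)
Elements of B not in A: {14, 16, 20, 34, 39}

{14, 16, 20, 34, 39}


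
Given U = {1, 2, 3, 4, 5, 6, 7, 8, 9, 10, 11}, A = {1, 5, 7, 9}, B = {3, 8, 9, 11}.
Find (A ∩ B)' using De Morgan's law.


U = {1, 2, 3, 4, 5, 6, 7, 8, 9, 10, 11}
A = {1, 5, 7, 9}, B = {3, 8, 9, 11}
A ∩ B = {9}
(A ∩ B)' = U \ (A ∩ B) = {1, 2, 3, 4, 5, 6, 7, 8, 10, 11}
Verification via A' ∪ B': A' = {2, 3, 4, 6, 8, 10, 11}, B' = {1, 2, 4, 5, 6, 7, 10}
A' ∪ B' = {1, 2, 3, 4, 5, 6, 7, 8, 10, 11} ✓

{1, 2, 3, 4, 5, 6, 7, 8, 10, 11}


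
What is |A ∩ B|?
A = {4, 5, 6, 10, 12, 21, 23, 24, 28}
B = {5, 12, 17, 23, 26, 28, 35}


Set A = {4, 5, 6, 10, 12, 21, 23, 24, 28}
Set B = {5, 12, 17, 23, 26, 28, 35}
A ∩ B = {5, 12, 23, 28}
|A ∩ B| = 4

4


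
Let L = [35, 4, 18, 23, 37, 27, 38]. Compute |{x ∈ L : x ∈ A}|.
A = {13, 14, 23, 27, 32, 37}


Set A = {13, 14, 23, 27, 32, 37}
Candidates: [35, 4, 18, 23, 37, 27, 38]
Check each candidate:
35 ∉ A, 4 ∉ A, 18 ∉ A, 23 ∈ A, 37 ∈ A, 27 ∈ A, 38 ∉ A
Count of candidates in A: 3

3


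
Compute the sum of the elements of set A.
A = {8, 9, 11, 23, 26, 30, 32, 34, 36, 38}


Set A = {8, 9, 11, 23, 26, 30, 32, 34, 36, 38}
Sum = 8 + 9 + 11 + 23 + 26 + 30 + 32 + 34 + 36 + 38 = 247

247


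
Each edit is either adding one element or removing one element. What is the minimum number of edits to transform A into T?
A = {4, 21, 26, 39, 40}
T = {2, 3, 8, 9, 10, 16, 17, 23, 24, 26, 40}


Set A = {4, 21, 26, 39, 40}
Set T = {2, 3, 8, 9, 10, 16, 17, 23, 24, 26, 40}
Elements to remove from A (in A, not in T): {4, 21, 39} → 3 removals
Elements to add to A (in T, not in A): {2, 3, 8, 9, 10, 16, 17, 23, 24} → 9 additions
Total edits = 3 + 9 = 12

12


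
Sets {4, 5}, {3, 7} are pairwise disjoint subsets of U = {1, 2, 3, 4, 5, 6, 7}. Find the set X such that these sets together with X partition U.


U = {1, 2, 3, 4, 5, 6, 7}
Shown blocks: {4, 5}, {3, 7}
A partition's blocks are pairwise disjoint and cover U, so the missing block = U \ (union of shown blocks).
Union of shown blocks: {3, 4, 5, 7}
Missing block = U \ (union) = {1, 2, 6}

{1, 2, 6}


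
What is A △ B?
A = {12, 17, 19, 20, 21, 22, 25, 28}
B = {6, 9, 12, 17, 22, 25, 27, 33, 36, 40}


Set A = {12, 17, 19, 20, 21, 22, 25, 28}
Set B = {6, 9, 12, 17, 22, 25, 27, 33, 36, 40}
A △ B = (A \ B) ∪ (B \ A)
Elements in A but not B: {19, 20, 21, 28}
Elements in B but not A: {6, 9, 27, 33, 36, 40}
A △ B = {6, 9, 19, 20, 21, 27, 28, 33, 36, 40}

{6, 9, 19, 20, 21, 27, 28, 33, 36, 40}


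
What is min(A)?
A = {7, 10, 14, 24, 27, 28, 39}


Set A = {7, 10, 14, 24, 27, 28, 39}
Elements in ascending order: 7, 10, 14, 24, 27, 28, 39
The smallest element is 7.

7


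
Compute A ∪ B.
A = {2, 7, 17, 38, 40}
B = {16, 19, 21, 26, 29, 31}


Set A = {2, 7, 17, 38, 40}
Set B = {16, 19, 21, 26, 29, 31}
A ∪ B includes all elements in either set.
Elements from A: {2, 7, 17, 38, 40}
Elements from B not already included: {16, 19, 21, 26, 29, 31}
A ∪ B = {2, 7, 16, 17, 19, 21, 26, 29, 31, 38, 40}

{2, 7, 16, 17, 19, 21, 26, 29, 31, 38, 40}


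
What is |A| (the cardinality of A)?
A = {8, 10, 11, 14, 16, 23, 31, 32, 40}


Set A = {8, 10, 11, 14, 16, 23, 31, 32, 40}
Listing elements: 8, 10, 11, 14, 16, 23, 31, 32, 40
Counting: 9 elements
|A| = 9

9


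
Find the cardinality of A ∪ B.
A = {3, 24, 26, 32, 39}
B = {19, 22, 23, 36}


Set A = {3, 24, 26, 32, 39}, |A| = 5
Set B = {19, 22, 23, 36}, |B| = 4
A ∩ B = {}, |A ∩ B| = 0
|A ∪ B| = |A| + |B| - |A ∩ B| = 5 + 4 - 0 = 9

9


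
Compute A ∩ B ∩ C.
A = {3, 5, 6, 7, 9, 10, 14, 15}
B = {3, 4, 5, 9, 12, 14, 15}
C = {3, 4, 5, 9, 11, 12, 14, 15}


Set A = {3, 5, 6, 7, 9, 10, 14, 15}
Set B = {3, 4, 5, 9, 12, 14, 15}
Set C = {3, 4, 5, 9, 11, 12, 14, 15}
First, A ∩ B = {3, 5, 9, 14, 15}
Then, (A ∩ B) ∩ C = {3, 5, 9, 14, 15}

{3, 5, 9, 14, 15}


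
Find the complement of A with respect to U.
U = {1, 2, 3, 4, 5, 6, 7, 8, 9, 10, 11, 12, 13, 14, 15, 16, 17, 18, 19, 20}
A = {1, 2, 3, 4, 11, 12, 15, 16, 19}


Universal set U = {1, 2, 3, 4, 5, 6, 7, 8, 9, 10, 11, 12, 13, 14, 15, 16, 17, 18, 19, 20}
Set A = {1, 2, 3, 4, 11, 12, 15, 16, 19}
A' = U \ A = elements in U but not in A
Checking each element of U:
1 (in A, exclude), 2 (in A, exclude), 3 (in A, exclude), 4 (in A, exclude), 5 (not in A, include), 6 (not in A, include), 7 (not in A, include), 8 (not in A, include), 9 (not in A, include), 10 (not in A, include), 11 (in A, exclude), 12 (in A, exclude), 13 (not in A, include), 14 (not in A, include), 15 (in A, exclude), 16 (in A, exclude), 17 (not in A, include), 18 (not in A, include), 19 (in A, exclude), 20 (not in A, include)
A' = {5, 6, 7, 8, 9, 10, 13, 14, 17, 18, 20}

{5, 6, 7, 8, 9, 10, 13, 14, 17, 18, 20}


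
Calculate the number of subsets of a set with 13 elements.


The set has 13 elements.
The power set contains all possible subsets.
|P(A)| = 2^|A| = 2^13 = 8192

8192


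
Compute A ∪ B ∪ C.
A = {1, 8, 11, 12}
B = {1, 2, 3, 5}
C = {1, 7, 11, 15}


Set A = {1, 8, 11, 12}
Set B = {1, 2, 3, 5}
Set C = {1, 7, 11, 15}
First, A ∪ B = {1, 2, 3, 5, 8, 11, 12}
Then, (A ∪ B) ∪ C = {1, 2, 3, 5, 7, 8, 11, 12, 15}

{1, 2, 3, 5, 7, 8, 11, 12, 15}


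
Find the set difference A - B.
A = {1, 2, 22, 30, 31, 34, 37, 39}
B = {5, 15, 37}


Set A = {1, 2, 22, 30, 31, 34, 37, 39}
Set B = {5, 15, 37}
A \ B includes elements in A that are not in B.
Check each element of A:
1 (not in B, keep), 2 (not in B, keep), 22 (not in B, keep), 30 (not in B, keep), 31 (not in B, keep), 34 (not in B, keep), 37 (in B, remove), 39 (not in B, keep)
A \ B = {1, 2, 22, 30, 31, 34, 39}

{1, 2, 22, 30, 31, 34, 39}


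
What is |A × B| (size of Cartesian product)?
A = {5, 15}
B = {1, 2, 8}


Set A = {5, 15} has 2 elements.
Set B = {1, 2, 8} has 3 elements.
|A × B| = |A| × |B| = 2 × 3 = 6

6


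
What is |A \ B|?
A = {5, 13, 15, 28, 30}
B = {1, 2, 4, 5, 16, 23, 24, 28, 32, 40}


Set A = {5, 13, 15, 28, 30}
Set B = {1, 2, 4, 5, 16, 23, 24, 28, 32, 40}
A \ B = {13, 15, 30}
|A \ B| = 3

3


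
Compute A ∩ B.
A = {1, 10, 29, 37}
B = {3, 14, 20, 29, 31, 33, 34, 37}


Set A = {1, 10, 29, 37}
Set B = {3, 14, 20, 29, 31, 33, 34, 37}
A ∩ B includes only elements in both sets.
Check each element of A against B:
1 ✗, 10 ✗, 29 ✓, 37 ✓
A ∩ B = {29, 37}

{29, 37}


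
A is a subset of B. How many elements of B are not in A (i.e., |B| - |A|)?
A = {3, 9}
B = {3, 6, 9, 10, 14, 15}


Set A = {3, 9}, |A| = 2
Set B = {3, 6, 9, 10, 14, 15}, |B| = 6
Since A ⊆ B: B \ A = {6, 10, 14, 15}
|B| - |A| = 6 - 2 = 4

4


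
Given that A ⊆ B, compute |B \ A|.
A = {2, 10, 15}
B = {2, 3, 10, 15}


Set A = {2, 10, 15}, |A| = 3
Set B = {2, 3, 10, 15}, |B| = 4
Since A ⊆ B: B \ A = {3}
|B| - |A| = 4 - 3 = 1

1


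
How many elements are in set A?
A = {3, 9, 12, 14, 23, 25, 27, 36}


Set A = {3, 9, 12, 14, 23, 25, 27, 36}
Listing elements: 3, 9, 12, 14, 23, 25, 27, 36
Counting: 8 elements
|A| = 8

8


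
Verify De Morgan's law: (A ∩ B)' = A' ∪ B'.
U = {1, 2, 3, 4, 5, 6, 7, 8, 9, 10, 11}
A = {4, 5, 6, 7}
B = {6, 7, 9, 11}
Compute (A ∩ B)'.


U = {1, 2, 3, 4, 5, 6, 7, 8, 9, 10, 11}
A = {4, 5, 6, 7}, B = {6, 7, 9, 11}
A ∩ B = {6, 7}
(A ∩ B)' = U \ (A ∩ B) = {1, 2, 3, 4, 5, 8, 9, 10, 11}
Verification via A' ∪ B': A' = {1, 2, 3, 8, 9, 10, 11}, B' = {1, 2, 3, 4, 5, 8, 10}
A' ∪ B' = {1, 2, 3, 4, 5, 8, 9, 10, 11} ✓

{1, 2, 3, 4, 5, 8, 9, 10, 11}


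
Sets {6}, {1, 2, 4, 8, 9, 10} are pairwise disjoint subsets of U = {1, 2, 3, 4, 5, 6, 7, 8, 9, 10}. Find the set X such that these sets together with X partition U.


U = {1, 2, 3, 4, 5, 6, 7, 8, 9, 10}
Shown blocks: {6}, {1, 2, 4, 8, 9, 10}
A partition's blocks are pairwise disjoint and cover U, so the missing block = U \ (union of shown blocks).
Union of shown blocks: {1, 2, 4, 6, 8, 9, 10}
Missing block = U \ (union) = {3, 5, 7}

{3, 5, 7}


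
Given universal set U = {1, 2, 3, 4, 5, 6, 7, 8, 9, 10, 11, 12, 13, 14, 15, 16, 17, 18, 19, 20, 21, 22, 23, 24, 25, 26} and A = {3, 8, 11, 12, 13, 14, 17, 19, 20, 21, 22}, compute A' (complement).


Universal set U = {1, 2, 3, 4, 5, 6, 7, 8, 9, 10, 11, 12, 13, 14, 15, 16, 17, 18, 19, 20, 21, 22, 23, 24, 25, 26}
Set A = {3, 8, 11, 12, 13, 14, 17, 19, 20, 21, 22}
A' = U \ A = elements in U but not in A
Checking each element of U:
1 (not in A, include), 2 (not in A, include), 3 (in A, exclude), 4 (not in A, include), 5 (not in A, include), 6 (not in A, include), 7 (not in A, include), 8 (in A, exclude), 9 (not in A, include), 10 (not in A, include), 11 (in A, exclude), 12 (in A, exclude), 13 (in A, exclude), 14 (in A, exclude), 15 (not in A, include), 16 (not in A, include), 17 (in A, exclude), 18 (not in A, include), 19 (in A, exclude), 20 (in A, exclude), 21 (in A, exclude), 22 (in A, exclude), 23 (not in A, include), 24 (not in A, include), 25 (not in A, include), 26 (not in A, include)
A' = {1, 2, 4, 5, 6, 7, 9, 10, 15, 16, 18, 23, 24, 25, 26}

{1, 2, 4, 5, 6, 7, 9, 10, 15, 16, 18, 23, 24, 25, 26}


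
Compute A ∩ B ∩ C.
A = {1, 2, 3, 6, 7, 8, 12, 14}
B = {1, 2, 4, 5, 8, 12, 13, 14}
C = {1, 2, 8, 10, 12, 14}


Set A = {1, 2, 3, 6, 7, 8, 12, 14}
Set B = {1, 2, 4, 5, 8, 12, 13, 14}
Set C = {1, 2, 8, 10, 12, 14}
First, A ∩ B = {1, 2, 8, 12, 14}
Then, (A ∩ B) ∩ C = {1, 2, 8, 12, 14}

{1, 2, 8, 12, 14}


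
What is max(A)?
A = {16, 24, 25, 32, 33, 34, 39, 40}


Set A = {16, 24, 25, 32, 33, 34, 39, 40}
Elements in ascending order: 16, 24, 25, 32, 33, 34, 39, 40
The largest element is 40.

40


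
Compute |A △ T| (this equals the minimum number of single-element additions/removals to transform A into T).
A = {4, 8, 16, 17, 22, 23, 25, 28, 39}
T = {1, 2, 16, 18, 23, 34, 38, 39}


Set A = {4, 8, 16, 17, 22, 23, 25, 28, 39}
Set T = {1, 2, 16, 18, 23, 34, 38, 39}
Elements to remove from A (in A, not in T): {4, 8, 17, 22, 25, 28} → 6 removals
Elements to add to A (in T, not in A): {1, 2, 18, 34, 38} → 5 additions
Total edits = 6 + 5 = 11

11


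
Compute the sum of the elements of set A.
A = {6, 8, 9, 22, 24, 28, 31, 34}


Set A = {6, 8, 9, 22, 24, 28, 31, 34}
Sum = 6 + 8 + 9 + 22 + 24 + 28 + 31 + 34 = 162

162


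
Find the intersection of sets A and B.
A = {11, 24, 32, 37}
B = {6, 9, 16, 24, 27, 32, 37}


Set A = {11, 24, 32, 37}
Set B = {6, 9, 16, 24, 27, 32, 37}
A ∩ B includes only elements in both sets.
Check each element of A against B:
11 ✗, 24 ✓, 32 ✓, 37 ✓
A ∩ B = {24, 32, 37}

{24, 32, 37}


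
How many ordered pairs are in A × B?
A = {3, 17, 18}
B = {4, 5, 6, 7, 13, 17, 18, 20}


Set A = {3, 17, 18} has 3 elements.
Set B = {4, 5, 6, 7, 13, 17, 18, 20} has 8 elements.
|A × B| = |A| × |B| = 3 × 8 = 24

24


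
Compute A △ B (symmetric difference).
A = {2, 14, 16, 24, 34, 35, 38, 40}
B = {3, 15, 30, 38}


Set A = {2, 14, 16, 24, 34, 35, 38, 40}
Set B = {3, 15, 30, 38}
A △ B = (A \ B) ∪ (B \ A)
Elements in A but not B: {2, 14, 16, 24, 34, 35, 40}
Elements in B but not A: {3, 15, 30}
A △ B = {2, 3, 14, 15, 16, 24, 30, 34, 35, 40}

{2, 3, 14, 15, 16, 24, 30, 34, 35, 40}


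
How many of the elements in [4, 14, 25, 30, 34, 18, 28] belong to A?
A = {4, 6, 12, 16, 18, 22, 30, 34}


Set A = {4, 6, 12, 16, 18, 22, 30, 34}
Candidates: [4, 14, 25, 30, 34, 18, 28]
Check each candidate:
4 ∈ A, 14 ∉ A, 25 ∉ A, 30 ∈ A, 34 ∈ A, 18 ∈ A, 28 ∉ A
Count of candidates in A: 4

4


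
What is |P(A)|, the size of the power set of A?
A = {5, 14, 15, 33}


Set A = {5, 14, 15, 33}
|A| = 4
The power set P(A) contains all subsets of A.
|P(A)| = 2^|A| = 2^4 = 16

16


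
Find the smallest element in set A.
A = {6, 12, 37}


Set A = {6, 12, 37}
Elements in ascending order: 6, 12, 37
The smallest element is 6.

6


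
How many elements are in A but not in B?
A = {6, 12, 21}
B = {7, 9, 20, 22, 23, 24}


Set A = {6, 12, 21}
Set B = {7, 9, 20, 22, 23, 24}
A \ B = {6, 12, 21}
|A \ B| = 3

3


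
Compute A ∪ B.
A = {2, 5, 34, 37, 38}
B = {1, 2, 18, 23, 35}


Set A = {2, 5, 34, 37, 38}
Set B = {1, 2, 18, 23, 35}
A ∪ B includes all elements in either set.
Elements from A: {2, 5, 34, 37, 38}
Elements from B not already included: {1, 18, 23, 35}
A ∪ B = {1, 2, 5, 18, 23, 34, 35, 37, 38}

{1, 2, 5, 18, 23, 34, 35, 37, 38}


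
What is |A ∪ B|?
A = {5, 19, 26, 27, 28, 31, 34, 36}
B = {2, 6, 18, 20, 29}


Set A = {5, 19, 26, 27, 28, 31, 34, 36}, |A| = 8
Set B = {2, 6, 18, 20, 29}, |B| = 5
A ∩ B = {}, |A ∩ B| = 0
|A ∪ B| = |A| + |B| - |A ∩ B| = 8 + 5 - 0 = 13

13


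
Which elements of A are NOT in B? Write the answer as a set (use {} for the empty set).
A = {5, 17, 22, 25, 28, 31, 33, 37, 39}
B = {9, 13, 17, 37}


Set A = {5, 17, 22, 25, 28, 31, 33, 37, 39}
Set B = {9, 13, 17, 37}
Check each element of A against B:
5 ∉ B (include), 17 ∈ B, 22 ∉ B (include), 25 ∉ B (include), 28 ∉ B (include), 31 ∉ B (include), 33 ∉ B (include), 37 ∈ B, 39 ∉ B (include)
Elements of A not in B: {5, 22, 25, 28, 31, 33, 39}

{5, 22, 25, 28, 31, 33, 39}


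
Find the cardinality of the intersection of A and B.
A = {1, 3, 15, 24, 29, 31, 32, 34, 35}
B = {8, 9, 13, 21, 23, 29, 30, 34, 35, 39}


Set A = {1, 3, 15, 24, 29, 31, 32, 34, 35}
Set B = {8, 9, 13, 21, 23, 29, 30, 34, 35, 39}
A ∩ B = {29, 34, 35}
|A ∩ B| = 3

3


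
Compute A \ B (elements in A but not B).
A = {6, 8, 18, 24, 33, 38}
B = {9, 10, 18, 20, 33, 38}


Set A = {6, 8, 18, 24, 33, 38}
Set B = {9, 10, 18, 20, 33, 38}
A \ B includes elements in A that are not in B.
Check each element of A:
6 (not in B, keep), 8 (not in B, keep), 18 (in B, remove), 24 (not in B, keep), 33 (in B, remove), 38 (in B, remove)
A \ B = {6, 8, 24}

{6, 8, 24}


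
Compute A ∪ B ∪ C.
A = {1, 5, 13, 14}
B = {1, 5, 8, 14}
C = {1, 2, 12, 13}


Set A = {1, 5, 13, 14}
Set B = {1, 5, 8, 14}
Set C = {1, 2, 12, 13}
First, A ∪ B = {1, 5, 8, 13, 14}
Then, (A ∪ B) ∪ C = {1, 2, 5, 8, 12, 13, 14}

{1, 2, 5, 8, 12, 13, 14}


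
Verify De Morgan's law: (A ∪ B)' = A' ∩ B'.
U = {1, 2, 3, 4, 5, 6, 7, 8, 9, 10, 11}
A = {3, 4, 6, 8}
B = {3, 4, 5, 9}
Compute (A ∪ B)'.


U = {1, 2, 3, 4, 5, 6, 7, 8, 9, 10, 11}
A = {3, 4, 6, 8}, B = {3, 4, 5, 9}
A ∪ B = {3, 4, 5, 6, 8, 9}
(A ∪ B)' = U \ (A ∪ B) = {1, 2, 7, 10, 11}
Verification via A' ∩ B': A' = {1, 2, 5, 7, 9, 10, 11}, B' = {1, 2, 6, 7, 8, 10, 11}
A' ∩ B' = {1, 2, 7, 10, 11} ✓

{1, 2, 7, 10, 11}


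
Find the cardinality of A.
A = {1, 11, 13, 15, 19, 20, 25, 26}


Set A = {1, 11, 13, 15, 19, 20, 25, 26}
Listing elements: 1, 11, 13, 15, 19, 20, 25, 26
Counting: 8 elements
|A| = 8

8


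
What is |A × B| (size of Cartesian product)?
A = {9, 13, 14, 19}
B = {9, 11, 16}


Set A = {9, 13, 14, 19} has 4 elements.
Set B = {9, 11, 16} has 3 elements.
|A × B| = |A| × |B| = 4 × 3 = 12

12


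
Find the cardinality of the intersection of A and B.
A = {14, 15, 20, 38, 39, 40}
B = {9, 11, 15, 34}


Set A = {14, 15, 20, 38, 39, 40}
Set B = {9, 11, 15, 34}
A ∩ B = {15}
|A ∩ B| = 1

1


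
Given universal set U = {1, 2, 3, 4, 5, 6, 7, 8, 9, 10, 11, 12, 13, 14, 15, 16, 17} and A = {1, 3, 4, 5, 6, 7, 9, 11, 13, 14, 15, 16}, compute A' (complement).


Universal set U = {1, 2, 3, 4, 5, 6, 7, 8, 9, 10, 11, 12, 13, 14, 15, 16, 17}
Set A = {1, 3, 4, 5, 6, 7, 9, 11, 13, 14, 15, 16}
A' = U \ A = elements in U but not in A
Checking each element of U:
1 (in A, exclude), 2 (not in A, include), 3 (in A, exclude), 4 (in A, exclude), 5 (in A, exclude), 6 (in A, exclude), 7 (in A, exclude), 8 (not in A, include), 9 (in A, exclude), 10 (not in A, include), 11 (in A, exclude), 12 (not in A, include), 13 (in A, exclude), 14 (in A, exclude), 15 (in A, exclude), 16 (in A, exclude), 17 (not in A, include)
A' = {2, 8, 10, 12, 17}

{2, 8, 10, 12, 17}


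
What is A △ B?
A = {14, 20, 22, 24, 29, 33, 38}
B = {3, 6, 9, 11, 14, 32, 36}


Set A = {14, 20, 22, 24, 29, 33, 38}
Set B = {3, 6, 9, 11, 14, 32, 36}
A △ B = (A \ B) ∪ (B \ A)
Elements in A but not B: {20, 22, 24, 29, 33, 38}
Elements in B but not A: {3, 6, 9, 11, 32, 36}
A △ B = {3, 6, 9, 11, 20, 22, 24, 29, 32, 33, 36, 38}

{3, 6, 9, 11, 20, 22, 24, 29, 32, 33, 36, 38}


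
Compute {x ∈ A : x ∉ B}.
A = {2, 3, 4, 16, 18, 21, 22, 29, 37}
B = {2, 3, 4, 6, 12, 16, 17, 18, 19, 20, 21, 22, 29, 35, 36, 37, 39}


Set A = {2, 3, 4, 16, 18, 21, 22, 29, 37}
Set B = {2, 3, 4, 6, 12, 16, 17, 18, 19, 20, 21, 22, 29, 35, 36, 37, 39}
Check each element of A against B:
2 ∈ B, 3 ∈ B, 4 ∈ B, 16 ∈ B, 18 ∈ B, 21 ∈ B, 22 ∈ B, 29 ∈ B, 37 ∈ B
Elements of A not in B: {}

{}


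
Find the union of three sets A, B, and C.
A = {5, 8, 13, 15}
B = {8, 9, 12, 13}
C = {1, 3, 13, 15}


Set A = {5, 8, 13, 15}
Set B = {8, 9, 12, 13}
Set C = {1, 3, 13, 15}
First, A ∪ B = {5, 8, 9, 12, 13, 15}
Then, (A ∪ B) ∪ C = {1, 3, 5, 8, 9, 12, 13, 15}

{1, 3, 5, 8, 9, 12, 13, 15}


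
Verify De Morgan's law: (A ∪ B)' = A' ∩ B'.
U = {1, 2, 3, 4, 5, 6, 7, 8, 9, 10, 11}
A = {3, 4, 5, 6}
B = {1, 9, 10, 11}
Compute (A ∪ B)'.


U = {1, 2, 3, 4, 5, 6, 7, 8, 9, 10, 11}
A = {3, 4, 5, 6}, B = {1, 9, 10, 11}
A ∪ B = {1, 3, 4, 5, 6, 9, 10, 11}
(A ∪ B)' = U \ (A ∪ B) = {2, 7, 8}
Verification via A' ∩ B': A' = {1, 2, 7, 8, 9, 10, 11}, B' = {2, 3, 4, 5, 6, 7, 8}
A' ∩ B' = {2, 7, 8} ✓

{2, 7, 8}


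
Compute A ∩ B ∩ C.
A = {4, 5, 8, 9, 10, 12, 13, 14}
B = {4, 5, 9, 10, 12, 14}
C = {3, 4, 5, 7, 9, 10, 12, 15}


Set A = {4, 5, 8, 9, 10, 12, 13, 14}
Set B = {4, 5, 9, 10, 12, 14}
Set C = {3, 4, 5, 7, 9, 10, 12, 15}
First, A ∩ B = {4, 5, 9, 10, 12, 14}
Then, (A ∩ B) ∩ C = {4, 5, 9, 10, 12}

{4, 5, 9, 10, 12}


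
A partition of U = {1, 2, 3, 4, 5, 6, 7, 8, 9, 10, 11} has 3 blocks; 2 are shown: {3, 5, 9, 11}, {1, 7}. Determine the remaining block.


U = {1, 2, 3, 4, 5, 6, 7, 8, 9, 10, 11}
Shown blocks: {3, 5, 9, 11}, {1, 7}
A partition's blocks are pairwise disjoint and cover U, so the missing block = U \ (union of shown blocks).
Union of shown blocks: {1, 3, 5, 7, 9, 11}
Missing block = U \ (union) = {2, 4, 6, 8, 10}

{2, 4, 6, 8, 10}


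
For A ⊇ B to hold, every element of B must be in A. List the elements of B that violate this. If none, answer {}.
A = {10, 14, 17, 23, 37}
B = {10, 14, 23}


Set A = {10, 14, 17, 23, 37}
Set B = {10, 14, 23}
Check each element of B against A:
10 ∈ A, 14 ∈ A, 23 ∈ A
Elements of B not in A: {}

{}


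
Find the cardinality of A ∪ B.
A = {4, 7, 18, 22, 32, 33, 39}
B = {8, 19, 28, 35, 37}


Set A = {4, 7, 18, 22, 32, 33, 39}, |A| = 7
Set B = {8, 19, 28, 35, 37}, |B| = 5
A ∩ B = {}, |A ∩ B| = 0
|A ∪ B| = |A| + |B| - |A ∩ B| = 7 + 5 - 0 = 12

12


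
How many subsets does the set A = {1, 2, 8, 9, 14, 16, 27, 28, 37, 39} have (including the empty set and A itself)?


Set A = {1, 2, 8, 9, 14, 16, 27, 28, 37, 39}
|A| = 10
The power set P(A) contains all subsets of A.
|P(A)| = 2^|A| = 2^10 = 1024

1024


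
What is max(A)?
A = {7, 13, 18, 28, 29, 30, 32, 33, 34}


Set A = {7, 13, 18, 28, 29, 30, 32, 33, 34}
Elements in ascending order: 7, 13, 18, 28, 29, 30, 32, 33, 34
The largest element is 34.

34


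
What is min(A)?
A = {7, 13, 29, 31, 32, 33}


Set A = {7, 13, 29, 31, 32, 33}
Elements in ascending order: 7, 13, 29, 31, 32, 33
The smallest element is 7.

7


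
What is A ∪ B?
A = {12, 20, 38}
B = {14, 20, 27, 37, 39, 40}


Set A = {12, 20, 38}
Set B = {14, 20, 27, 37, 39, 40}
A ∪ B includes all elements in either set.
Elements from A: {12, 20, 38}
Elements from B not already included: {14, 27, 37, 39, 40}
A ∪ B = {12, 14, 20, 27, 37, 38, 39, 40}

{12, 14, 20, 27, 37, 38, 39, 40}


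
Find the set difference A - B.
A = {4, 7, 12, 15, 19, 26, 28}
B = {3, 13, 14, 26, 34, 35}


Set A = {4, 7, 12, 15, 19, 26, 28}
Set B = {3, 13, 14, 26, 34, 35}
A \ B includes elements in A that are not in B.
Check each element of A:
4 (not in B, keep), 7 (not in B, keep), 12 (not in B, keep), 15 (not in B, keep), 19 (not in B, keep), 26 (in B, remove), 28 (not in B, keep)
A \ B = {4, 7, 12, 15, 19, 28}

{4, 7, 12, 15, 19, 28}


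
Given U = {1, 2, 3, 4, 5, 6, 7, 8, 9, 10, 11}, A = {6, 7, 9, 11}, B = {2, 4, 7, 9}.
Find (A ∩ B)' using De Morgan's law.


U = {1, 2, 3, 4, 5, 6, 7, 8, 9, 10, 11}
A = {6, 7, 9, 11}, B = {2, 4, 7, 9}
A ∩ B = {7, 9}
(A ∩ B)' = U \ (A ∩ B) = {1, 2, 3, 4, 5, 6, 8, 10, 11}
Verification via A' ∪ B': A' = {1, 2, 3, 4, 5, 8, 10}, B' = {1, 3, 5, 6, 8, 10, 11}
A' ∪ B' = {1, 2, 3, 4, 5, 6, 8, 10, 11} ✓

{1, 2, 3, 4, 5, 6, 8, 10, 11}


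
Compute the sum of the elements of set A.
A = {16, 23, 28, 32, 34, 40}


Set A = {16, 23, 28, 32, 34, 40}
Sum = 16 + 23 + 28 + 32 + 34 + 40 = 173

173


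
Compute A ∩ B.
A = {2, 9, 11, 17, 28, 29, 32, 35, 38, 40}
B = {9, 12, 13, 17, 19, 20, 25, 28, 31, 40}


Set A = {2, 9, 11, 17, 28, 29, 32, 35, 38, 40}
Set B = {9, 12, 13, 17, 19, 20, 25, 28, 31, 40}
A ∩ B includes only elements in both sets.
Check each element of A against B:
2 ✗, 9 ✓, 11 ✗, 17 ✓, 28 ✓, 29 ✗, 32 ✗, 35 ✗, 38 ✗, 40 ✓
A ∩ B = {9, 17, 28, 40}

{9, 17, 28, 40}


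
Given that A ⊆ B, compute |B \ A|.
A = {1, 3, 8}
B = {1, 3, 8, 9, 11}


Set A = {1, 3, 8}, |A| = 3
Set B = {1, 3, 8, 9, 11}, |B| = 5
Since A ⊆ B: B \ A = {9, 11}
|B| - |A| = 5 - 3 = 2

2


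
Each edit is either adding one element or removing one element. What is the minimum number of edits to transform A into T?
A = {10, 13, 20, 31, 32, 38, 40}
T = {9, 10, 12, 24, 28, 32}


Set A = {10, 13, 20, 31, 32, 38, 40}
Set T = {9, 10, 12, 24, 28, 32}
Elements to remove from A (in A, not in T): {13, 20, 31, 38, 40} → 5 removals
Elements to add to A (in T, not in A): {9, 12, 24, 28} → 4 additions
Total edits = 5 + 4 = 9

9


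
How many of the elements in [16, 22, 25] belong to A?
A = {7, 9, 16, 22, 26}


Set A = {7, 9, 16, 22, 26}
Candidates: [16, 22, 25]
Check each candidate:
16 ∈ A, 22 ∈ A, 25 ∉ A
Count of candidates in A: 2

2


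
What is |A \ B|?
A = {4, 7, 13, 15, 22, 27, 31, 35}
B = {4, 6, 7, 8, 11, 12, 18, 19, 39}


Set A = {4, 7, 13, 15, 22, 27, 31, 35}
Set B = {4, 6, 7, 8, 11, 12, 18, 19, 39}
A \ B = {13, 15, 22, 27, 31, 35}
|A \ B| = 6

6


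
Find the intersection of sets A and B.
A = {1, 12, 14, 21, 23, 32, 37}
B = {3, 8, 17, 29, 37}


Set A = {1, 12, 14, 21, 23, 32, 37}
Set B = {3, 8, 17, 29, 37}
A ∩ B includes only elements in both sets.
Check each element of A against B:
1 ✗, 12 ✗, 14 ✗, 21 ✗, 23 ✗, 32 ✗, 37 ✓
A ∩ B = {37}

{37}


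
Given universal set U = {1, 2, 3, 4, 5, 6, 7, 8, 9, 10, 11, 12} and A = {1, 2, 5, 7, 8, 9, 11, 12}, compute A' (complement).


Universal set U = {1, 2, 3, 4, 5, 6, 7, 8, 9, 10, 11, 12}
Set A = {1, 2, 5, 7, 8, 9, 11, 12}
A' = U \ A = elements in U but not in A
Checking each element of U:
1 (in A, exclude), 2 (in A, exclude), 3 (not in A, include), 4 (not in A, include), 5 (in A, exclude), 6 (not in A, include), 7 (in A, exclude), 8 (in A, exclude), 9 (in A, exclude), 10 (not in A, include), 11 (in A, exclude), 12 (in A, exclude)
A' = {3, 4, 6, 10}

{3, 4, 6, 10}


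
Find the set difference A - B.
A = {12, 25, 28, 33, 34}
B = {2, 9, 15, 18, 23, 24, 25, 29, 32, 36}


Set A = {12, 25, 28, 33, 34}
Set B = {2, 9, 15, 18, 23, 24, 25, 29, 32, 36}
A \ B includes elements in A that are not in B.
Check each element of A:
12 (not in B, keep), 25 (in B, remove), 28 (not in B, keep), 33 (not in B, keep), 34 (not in B, keep)
A \ B = {12, 28, 33, 34}

{12, 28, 33, 34}


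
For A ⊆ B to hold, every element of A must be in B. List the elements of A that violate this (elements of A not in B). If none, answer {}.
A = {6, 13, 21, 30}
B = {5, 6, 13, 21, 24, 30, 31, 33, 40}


Set A = {6, 13, 21, 30}
Set B = {5, 6, 13, 21, 24, 30, 31, 33, 40}
Check each element of A against B:
6 ∈ B, 13 ∈ B, 21 ∈ B, 30 ∈ B
Elements of A not in B: {}

{}


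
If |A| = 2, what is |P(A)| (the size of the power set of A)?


The set has 2 elements.
The power set contains all possible subsets.
|P(A)| = 2^|A| = 2^2 = 4

4


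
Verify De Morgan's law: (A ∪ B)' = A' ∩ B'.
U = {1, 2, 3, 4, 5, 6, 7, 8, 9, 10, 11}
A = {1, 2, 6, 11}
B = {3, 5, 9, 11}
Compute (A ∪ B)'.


U = {1, 2, 3, 4, 5, 6, 7, 8, 9, 10, 11}
A = {1, 2, 6, 11}, B = {3, 5, 9, 11}
A ∪ B = {1, 2, 3, 5, 6, 9, 11}
(A ∪ B)' = U \ (A ∪ B) = {4, 7, 8, 10}
Verification via A' ∩ B': A' = {3, 4, 5, 7, 8, 9, 10}, B' = {1, 2, 4, 6, 7, 8, 10}
A' ∩ B' = {4, 7, 8, 10} ✓

{4, 7, 8, 10}


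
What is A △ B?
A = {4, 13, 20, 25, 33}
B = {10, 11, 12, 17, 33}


Set A = {4, 13, 20, 25, 33}
Set B = {10, 11, 12, 17, 33}
A △ B = (A \ B) ∪ (B \ A)
Elements in A but not B: {4, 13, 20, 25}
Elements in B but not A: {10, 11, 12, 17}
A △ B = {4, 10, 11, 12, 13, 17, 20, 25}

{4, 10, 11, 12, 13, 17, 20, 25}


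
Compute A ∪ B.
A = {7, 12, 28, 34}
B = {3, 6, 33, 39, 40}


Set A = {7, 12, 28, 34}
Set B = {3, 6, 33, 39, 40}
A ∪ B includes all elements in either set.
Elements from A: {7, 12, 28, 34}
Elements from B not already included: {3, 6, 33, 39, 40}
A ∪ B = {3, 6, 7, 12, 28, 33, 34, 39, 40}

{3, 6, 7, 12, 28, 33, 34, 39, 40}


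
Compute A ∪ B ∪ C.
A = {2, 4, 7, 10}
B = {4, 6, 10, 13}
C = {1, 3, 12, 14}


Set A = {2, 4, 7, 10}
Set B = {4, 6, 10, 13}
Set C = {1, 3, 12, 14}
First, A ∪ B = {2, 4, 6, 7, 10, 13}
Then, (A ∪ B) ∪ C = {1, 2, 3, 4, 6, 7, 10, 12, 13, 14}

{1, 2, 3, 4, 6, 7, 10, 12, 13, 14}


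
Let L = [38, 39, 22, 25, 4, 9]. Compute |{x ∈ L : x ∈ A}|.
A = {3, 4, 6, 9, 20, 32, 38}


Set A = {3, 4, 6, 9, 20, 32, 38}
Candidates: [38, 39, 22, 25, 4, 9]
Check each candidate:
38 ∈ A, 39 ∉ A, 22 ∉ A, 25 ∉ A, 4 ∈ A, 9 ∈ A
Count of candidates in A: 3

3


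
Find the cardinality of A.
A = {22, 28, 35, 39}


Set A = {22, 28, 35, 39}
Listing elements: 22, 28, 35, 39
Counting: 4 elements
|A| = 4

4


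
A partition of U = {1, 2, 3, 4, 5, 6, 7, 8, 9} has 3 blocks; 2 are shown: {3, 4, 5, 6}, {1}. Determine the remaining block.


U = {1, 2, 3, 4, 5, 6, 7, 8, 9}
Shown blocks: {3, 4, 5, 6}, {1}
A partition's blocks are pairwise disjoint and cover U, so the missing block = U \ (union of shown blocks).
Union of shown blocks: {1, 3, 4, 5, 6}
Missing block = U \ (union) = {2, 7, 8, 9}

{2, 7, 8, 9}


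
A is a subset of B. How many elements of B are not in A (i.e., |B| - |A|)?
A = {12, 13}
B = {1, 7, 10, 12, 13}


Set A = {12, 13}, |A| = 2
Set B = {1, 7, 10, 12, 13}, |B| = 5
Since A ⊆ B: B \ A = {1, 7, 10}
|B| - |A| = 5 - 2 = 3

3


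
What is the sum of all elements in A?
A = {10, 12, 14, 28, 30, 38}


Set A = {10, 12, 14, 28, 30, 38}
Sum = 10 + 12 + 14 + 28 + 30 + 38 = 132

132


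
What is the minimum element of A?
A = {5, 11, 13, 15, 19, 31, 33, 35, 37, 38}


Set A = {5, 11, 13, 15, 19, 31, 33, 35, 37, 38}
Elements in ascending order: 5, 11, 13, 15, 19, 31, 33, 35, 37, 38
The smallest element is 5.

5


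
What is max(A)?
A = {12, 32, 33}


Set A = {12, 32, 33}
Elements in ascending order: 12, 32, 33
The largest element is 33.

33


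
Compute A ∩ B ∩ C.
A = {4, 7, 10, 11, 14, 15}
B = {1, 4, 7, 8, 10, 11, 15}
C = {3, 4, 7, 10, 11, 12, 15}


Set A = {4, 7, 10, 11, 14, 15}
Set B = {1, 4, 7, 8, 10, 11, 15}
Set C = {3, 4, 7, 10, 11, 12, 15}
First, A ∩ B = {4, 7, 10, 11, 15}
Then, (A ∩ B) ∩ C = {4, 7, 10, 11, 15}

{4, 7, 10, 11, 15}


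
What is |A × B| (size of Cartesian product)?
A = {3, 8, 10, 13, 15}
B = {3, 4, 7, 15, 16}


Set A = {3, 8, 10, 13, 15} has 5 elements.
Set B = {3, 4, 7, 15, 16} has 5 elements.
|A × B| = |A| × |B| = 5 × 5 = 25

25


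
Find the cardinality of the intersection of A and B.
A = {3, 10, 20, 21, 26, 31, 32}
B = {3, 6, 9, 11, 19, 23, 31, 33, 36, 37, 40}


Set A = {3, 10, 20, 21, 26, 31, 32}
Set B = {3, 6, 9, 11, 19, 23, 31, 33, 36, 37, 40}
A ∩ B = {3, 31}
|A ∩ B| = 2

2


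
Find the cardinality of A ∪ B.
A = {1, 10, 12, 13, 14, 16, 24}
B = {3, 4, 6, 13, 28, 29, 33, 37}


Set A = {1, 10, 12, 13, 14, 16, 24}, |A| = 7
Set B = {3, 4, 6, 13, 28, 29, 33, 37}, |B| = 8
A ∩ B = {13}, |A ∩ B| = 1
|A ∪ B| = |A| + |B| - |A ∩ B| = 7 + 8 - 1 = 14

14


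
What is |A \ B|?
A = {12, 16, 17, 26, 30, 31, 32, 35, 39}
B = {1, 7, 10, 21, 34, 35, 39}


Set A = {12, 16, 17, 26, 30, 31, 32, 35, 39}
Set B = {1, 7, 10, 21, 34, 35, 39}
A \ B = {12, 16, 17, 26, 30, 31, 32}
|A \ B| = 7

7


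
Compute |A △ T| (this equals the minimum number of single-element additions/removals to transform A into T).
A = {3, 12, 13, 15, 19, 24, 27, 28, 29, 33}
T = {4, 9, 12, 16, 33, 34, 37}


Set A = {3, 12, 13, 15, 19, 24, 27, 28, 29, 33}
Set T = {4, 9, 12, 16, 33, 34, 37}
Elements to remove from A (in A, not in T): {3, 13, 15, 19, 24, 27, 28, 29} → 8 removals
Elements to add to A (in T, not in A): {4, 9, 16, 34, 37} → 5 additions
Total edits = 8 + 5 = 13

13


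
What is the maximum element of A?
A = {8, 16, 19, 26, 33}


Set A = {8, 16, 19, 26, 33}
Elements in ascending order: 8, 16, 19, 26, 33
The largest element is 33.

33


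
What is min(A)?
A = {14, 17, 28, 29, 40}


Set A = {14, 17, 28, 29, 40}
Elements in ascending order: 14, 17, 28, 29, 40
The smallest element is 14.

14


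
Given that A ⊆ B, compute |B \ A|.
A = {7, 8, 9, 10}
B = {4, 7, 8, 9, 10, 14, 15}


Set A = {7, 8, 9, 10}, |A| = 4
Set B = {4, 7, 8, 9, 10, 14, 15}, |B| = 7
Since A ⊆ B: B \ A = {4, 14, 15}
|B| - |A| = 7 - 4 = 3

3


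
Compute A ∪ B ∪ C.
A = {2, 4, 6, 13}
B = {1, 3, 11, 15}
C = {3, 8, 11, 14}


Set A = {2, 4, 6, 13}
Set B = {1, 3, 11, 15}
Set C = {3, 8, 11, 14}
First, A ∪ B = {1, 2, 3, 4, 6, 11, 13, 15}
Then, (A ∪ B) ∪ C = {1, 2, 3, 4, 6, 8, 11, 13, 14, 15}

{1, 2, 3, 4, 6, 8, 11, 13, 14, 15}


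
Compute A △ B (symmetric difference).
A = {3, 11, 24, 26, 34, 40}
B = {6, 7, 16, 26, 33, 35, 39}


Set A = {3, 11, 24, 26, 34, 40}
Set B = {6, 7, 16, 26, 33, 35, 39}
A △ B = (A \ B) ∪ (B \ A)
Elements in A but not B: {3, 11, 24, 34, 40}
Elements in B but not A: {6, 7, 16, 33, 35, 39}
A △ B = {3, 6, 7, 11, 16, 24, 33, 34, 35, 39, 40}

{3, 6, 7, 11, 16, 24, 33, 34, 35, 39, 40}


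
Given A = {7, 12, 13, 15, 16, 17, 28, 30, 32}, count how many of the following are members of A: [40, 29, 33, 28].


Set A = {7, 12, 13, 15, 16, 17, 28, 30, 32}
Candidates: [40, 29, 33, 28]
Check each candidate:
40 ∉ A, 29 ∉ A, 33 ∉ A, 28 ∈ A
Count of candidates in A: 1

1


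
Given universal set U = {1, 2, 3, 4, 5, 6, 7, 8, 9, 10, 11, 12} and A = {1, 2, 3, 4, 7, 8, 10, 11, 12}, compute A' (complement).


Universal set U = {1, 2, 3, 4, 5, 6, 7, 8, 9, 10, 11, 12}
Set A = {1, 2, 3, 4, 7, 8, 10, 11, 12}
A' = U \ A = elements in U but not in A
Checking each element of U:
1 (in A, exclude), 2 (in A, exclude), 3 (in A, exclude), 4 (in A, exclude), 5 (not in A, include), 6 (not in A, include), 7 (in A, exclude), 8 (in A, exclude), 9 (not in A, include), 10 (in A, exclude), 11 (in A, exclude), 12 (in A, exclude)
A' = {5, 6, 9}

{5, 6, 9}


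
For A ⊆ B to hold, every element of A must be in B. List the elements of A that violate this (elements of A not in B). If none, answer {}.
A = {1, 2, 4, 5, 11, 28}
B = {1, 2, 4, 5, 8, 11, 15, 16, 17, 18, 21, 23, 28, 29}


Set A = {1, 2, 4, 5, 11, 28}
Set B = {1, 2, 4, 5, 8, 11, 15, 16, 17, 18, 21, 23, 28, 29}
Check each element of A against B:
1 ∈ B, 2 ∈ B, 4 ∈ B, 5 ∈ B, 11 ∈ B, 28 ∈ B
Elements of A not in B: {}

{}


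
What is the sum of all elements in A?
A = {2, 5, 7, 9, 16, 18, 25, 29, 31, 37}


Set A = {2, 5, 7, 9, 16, 18, 25, 29, 31, 37}
Sum = 2 + 5 + 7 + 9 + 16 + 18 + 25 + 29 + 31 + 37 = 179

179


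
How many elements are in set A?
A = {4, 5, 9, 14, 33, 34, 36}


Set A = {4, 5, 9, 14, 33, 34, 36}
Listing elements: 4, 5, 9, 14, 33, 34, 36
Counting: 7 elements
|A| = 7

7


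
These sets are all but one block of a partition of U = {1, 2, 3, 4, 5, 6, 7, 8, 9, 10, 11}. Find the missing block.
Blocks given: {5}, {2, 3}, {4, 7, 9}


U = {1, 2, 3, 4, 5, 6, 7, 8, 9, 10, 11}
Shown blocks: {5}, {2, 3}, {4, 7, 9}
A partition's blocks are pairwise disjoint and cover U, so the missing block = U \ (union of shown blocks).
Union of shown blocks: {2, 3, 4, 5, 7, 9}
Missing block = U \ (union) = {1, 6, 8, 10, 11}

{1, 6, 8, 10, 11}


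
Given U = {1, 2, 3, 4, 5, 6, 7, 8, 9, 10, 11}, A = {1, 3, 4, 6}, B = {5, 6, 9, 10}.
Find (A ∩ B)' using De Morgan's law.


U = {1, 2, 3, 4, 5, 6, 7, 8, 9, 10, 11}
A = {1, 3, 4, 6}, B = {5, 6, 9, 10}
A ∩ B = {6}
(A ∩ B)' = U \ (A ∩ B) = {1, 2, 3, 4, 5, 7, 8, 9, 10, 11}
Verification via A' ∪ B': A' = {2, 5, 7, 8, 9, 10, 11}, B' = {1, 2, 3, 4, 7, 8, 11}
A' ∪ B' = {1, 2, 3, 4, 5, 7, 8, 9, 10, 11} ✓

{1, 2, 3, 4, 5, 7, 8, 9, 10, 11}


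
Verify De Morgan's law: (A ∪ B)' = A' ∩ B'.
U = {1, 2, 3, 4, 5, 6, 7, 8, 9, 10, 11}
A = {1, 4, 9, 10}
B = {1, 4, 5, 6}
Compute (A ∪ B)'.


U = {1, 2, 3, 4, 5, 6, 7, 8, 9, 10, 11}
A = {1, 4, 9, 10}, B = {1, 4, 5, 6}
A ∪ B = {1, 4, 5, 6, 9, 10}
(A ∪ B)' = U \ (A ∪ B) = {2, 3, 7, 8, 11}
Verification via A' ∩ B': A' = {2, 3, 5, 6, 7, 8, 11}, B' = {2, 3, 7, 8, 9, 10, 11}
A' ∩ B' = {2, 3, 7, 8, 11} ✓

{2, 3, 7, 8, 11}


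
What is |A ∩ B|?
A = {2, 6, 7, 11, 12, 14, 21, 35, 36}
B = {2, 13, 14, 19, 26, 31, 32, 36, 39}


Set A = {2, 6, 7, 11, 12, 14, 21, 35, 36}
Set B = {2, 13, 14, 19, 26, 31, 32, 36, 39}
A ∩ B = {2, 14, 36}
|A ∩ B| = 3

3


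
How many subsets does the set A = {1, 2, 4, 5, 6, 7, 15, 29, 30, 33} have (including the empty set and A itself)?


Set A = {1, 2, 4, 5, 6, 7, 15, 29, 30, 33}
|A| = 10
The power set P(A) contains all subsets of A.
|P(A)| = 2^|A| = 2^10 = 1024

1024


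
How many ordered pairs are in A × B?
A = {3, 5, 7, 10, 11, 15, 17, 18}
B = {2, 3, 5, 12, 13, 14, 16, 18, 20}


Set A = {3, 5, 7, 10, 11, 15, 17, 18} has 8 elements.
Set B = {2, 3, 5, 12, 13, 14, 16, 18, 20} has 9 elements.
|A × B| = |A| × |B| = 8 × 9 = 72

72


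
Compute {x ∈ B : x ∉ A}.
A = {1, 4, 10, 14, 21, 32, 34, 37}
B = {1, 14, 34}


Set A = {1, 4, 10, 14, 21, 32, 34, 37}
Set B = {1, 14, 34}
Check each element of B against A:
1 ∈ A, 14 ∈ A, 34 ∈ A
Elements of B not in A: {}

{}


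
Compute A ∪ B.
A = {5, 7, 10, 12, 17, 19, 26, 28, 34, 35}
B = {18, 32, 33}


Set A = {5, 7, 10, 12, 17, 19, 26, 28, 34, 35}
Set B = {18, 32, 33}
A ∪ B includes all elements in either set.
Elements from A: {5, 7, 10, 12, 17, 19, 26, 28, 34, 35}
Elements from B not already included: {18, 32, 33}
A ∪ B = {5, 7, 10, 12, 17, 18, 19, 26, 28, 32, 33, 34, 35}

{5, 7, 10, 12, 17, 18, 19, 26, 28, 32, 33, 34, 35}


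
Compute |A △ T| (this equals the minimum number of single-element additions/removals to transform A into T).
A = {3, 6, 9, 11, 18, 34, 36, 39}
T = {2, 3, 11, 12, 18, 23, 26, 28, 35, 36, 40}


Set A = {3, 6, 9, 11, 18, 34, 36, 39}
Set T = {2, 3, 11, 12, 18, 23, 26, 28, 35, 36, 40}
Elements to remove from A (in A, not in T): {6, 9, 34, 39} → 4 removals
Elements to add to A (in T, not in A): {2, 12, 23, 26, 28, 35, 40} → 7 additions
Total edits = 4 + 7 = 11

11


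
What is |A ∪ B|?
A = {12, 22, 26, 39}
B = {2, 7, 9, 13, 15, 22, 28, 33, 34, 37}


Set A = {12, 22, 26, 39}, |A| = 4
Set B = {2, 7, 9, 13, 15, 22, 28, 33, 34, 37}, |B| = 10
A ∩ B = {22}, |A ∩ B| = 1
|A ∪ B| = |A| + |B| - |A ∩ B| = 4 + 10 - 1 = 13

13


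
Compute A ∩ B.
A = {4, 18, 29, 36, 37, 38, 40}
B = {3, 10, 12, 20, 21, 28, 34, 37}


Set A = {4, 18, 29, 36, 37, 38, 40}
Set B = {3, 10, 12, 20, 21, 28, 34, 37}
A ∩ B includes only elements in both sets.
Check each element of A against B:
4 ✗, 18 ✗, 29 ✗, 36 ✗, 37 ✓, 38 ✗, 40 ✗
A ∩ B = {37}

{37}


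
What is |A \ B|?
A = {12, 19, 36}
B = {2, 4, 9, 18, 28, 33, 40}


Set A = {12, 19, 36}
Set B = {2, 4, 9, 18, 28, 33, 40}
A \ B = {12, 19, 36}
|A \ B| = 3

3


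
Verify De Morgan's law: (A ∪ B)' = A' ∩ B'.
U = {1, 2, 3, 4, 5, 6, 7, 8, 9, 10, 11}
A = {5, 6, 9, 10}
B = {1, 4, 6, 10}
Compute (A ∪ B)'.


U = {1, 2, 3, 4, 5, 6, 7, 8, 9, 10, 11}
A = {5, 6, 9, 10}, B = {1, 4, 6, 10}
A ∪ B = {1, 4, 5, 6, 9, 10}
(A ∪ B)' = U \ (A ∪ B) = {2, 3, 7, 8, 11}
Verification via A' ∩ B': A' = {1, 2, 3, 4, 7, 8, 11}, B' = {2, 3, 5, 7, 8, 9, 11}
A' ∩ B' = {2, 3, 7, 8, 11} ✓

{2, 3, 7, 8, 11}


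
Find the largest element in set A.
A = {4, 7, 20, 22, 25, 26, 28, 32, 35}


Set A = {4, 7, 20, 22, 25, 26, 28, 32, 35}
Elements in ascending order: 4, 7, 20, 22, 25, 26, 28, 32, 35
The largest element is 35.

35


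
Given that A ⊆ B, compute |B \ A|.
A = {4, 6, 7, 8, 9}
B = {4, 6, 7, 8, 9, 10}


Set A = {4, 6, 7, 8, 9}, |A| = 5
Set B = {4, 6, 7, 8, 9, 10}, |B| = 6
Since A ⊆ B: B \ A = {10}
|B| - |A| = 6 - 5 = 1

1


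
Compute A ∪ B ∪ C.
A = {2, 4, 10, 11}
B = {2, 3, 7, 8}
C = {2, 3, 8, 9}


Set A = {2, 4, 10, 11}
Set B = {2, 3, 7, 8}
Set C = {2, 3, 8, 9}
First, A ∪ B = {2, 3, 4, 7, 8, 10, 11}
Then, (A ∪ B) ∪ C = {2, 3, 4, 7, 8, 9, 10, 11}

{2, 3, 4, 7, 8, 9, 10, 11}
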